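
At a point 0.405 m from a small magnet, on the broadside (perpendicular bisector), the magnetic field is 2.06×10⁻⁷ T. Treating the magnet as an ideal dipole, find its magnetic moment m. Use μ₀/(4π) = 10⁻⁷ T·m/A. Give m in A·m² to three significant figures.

m ≈ 0.137 A·m²

In the equatorial plane B = (μ₀/4π)·m/r³, so m = Br³·4π/(μ₀).
m = (2.06×10⁻⁷)·(0.405)³ / (10⁻⁷) = 0.1368 A·m².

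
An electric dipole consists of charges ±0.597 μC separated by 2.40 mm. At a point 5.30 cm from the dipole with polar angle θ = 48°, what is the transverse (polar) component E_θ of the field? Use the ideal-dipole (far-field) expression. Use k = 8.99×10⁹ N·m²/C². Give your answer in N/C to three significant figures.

Dipole moment p = qd = (5.97×10⁻⁷ C)(0.00240 m) = 1.433×10⁻⁹ C·m.
For a dipole, E_θ = (kp sinθ)/r³.
kp/r³ = (8.99×10⁹)(1.433×10⁻⁹)/(0.0530)³ = 8.653×10⁴ N/C.
E_θ = 8.653×10⁴·sin48° = 6.431×10⁴ N/C.

E_θ ≈ 6.43×10⁴ N/C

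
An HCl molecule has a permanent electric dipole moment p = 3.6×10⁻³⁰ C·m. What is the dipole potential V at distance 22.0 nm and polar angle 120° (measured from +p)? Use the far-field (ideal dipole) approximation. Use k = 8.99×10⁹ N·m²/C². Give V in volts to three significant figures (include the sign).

V ≈ -3.34×10⁻⁵ V

The dipole potential is V = kp cosθ / r².
V = (8.99×10⁹)(3.60×10⁻³⁰)·cos120° / (2.20×10⁻⁸)² = -3.343×10⁻⁵ V.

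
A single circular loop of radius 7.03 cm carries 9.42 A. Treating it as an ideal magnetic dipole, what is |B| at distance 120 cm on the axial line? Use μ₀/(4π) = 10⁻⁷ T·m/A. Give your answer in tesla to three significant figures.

B ≈ 1.69×10⁻⁸ T

Magnetic moment m = IA = Iπa² = (9.42)·π·(0.0703)² = 0.1463 A·m².
On axis B = (μ₀/4π)·2m/r³.
B = 2·(10⁻⁷)·(0.1463) / (1.20)³ = 1.693×10⁻⁸ T.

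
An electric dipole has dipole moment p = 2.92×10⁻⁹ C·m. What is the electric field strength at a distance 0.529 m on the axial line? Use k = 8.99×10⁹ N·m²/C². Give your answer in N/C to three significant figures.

On the dipole axis E = 2kp/r³.
E = 2·(8.99×10⁹)(2.92×10⁻⁹) / (0.529)³ = 354.7 N/C.

E ≈ 355 N/C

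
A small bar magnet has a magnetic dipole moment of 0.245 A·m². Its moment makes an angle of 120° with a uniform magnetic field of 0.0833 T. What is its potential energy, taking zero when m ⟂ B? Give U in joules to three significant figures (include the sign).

U = −m·B = −mB cosθ.
U = −(0.245)(0.0833)·cos120° = 0.01020 J.

U ≈ 0.0102 J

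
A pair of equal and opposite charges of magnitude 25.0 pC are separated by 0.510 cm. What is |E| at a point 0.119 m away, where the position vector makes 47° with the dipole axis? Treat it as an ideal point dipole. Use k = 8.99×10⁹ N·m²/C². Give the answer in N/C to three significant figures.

Dipole moment p = qd = (2.50×10⁻¹¹ C)(0.00510 m) = 1.275×10⁻¹³ C·m.
At angle θ the dipole field magnitude is E = (kp/r³)·√(1 + 3cos²θ).
kp/r³ = (8.99×10⁹)(1.275×10⁻¹³) / (0.119)³ = 0.6802 N/C.
√(1 + 3cos²47°) = √(1 + 3·0.4651) = √2.3954 ≈ 1.5477.
E ≈ 0.6802 × 1.548 = 1.053 N/C.

E ≈ 1.05 N/C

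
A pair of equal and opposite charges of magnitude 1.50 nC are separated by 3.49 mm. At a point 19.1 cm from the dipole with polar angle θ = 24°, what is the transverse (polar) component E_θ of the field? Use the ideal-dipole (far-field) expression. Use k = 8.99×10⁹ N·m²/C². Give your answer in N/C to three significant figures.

Dipole moment p = qd = (1.50×10⁻⁹ C)(0.00349 m) = 5.235×10⁻¹² C·m.
For a dipole, E_θ = (kp sinθ)/r³.
kp/r³ = (8.99×10⁹)(5.235×10⁻¹²)/(0.191)³ = 6.754 N/C.
E_θ = 6.754·sin24° = 2.747 N/C.

E_θ ≈ 2.75 N/C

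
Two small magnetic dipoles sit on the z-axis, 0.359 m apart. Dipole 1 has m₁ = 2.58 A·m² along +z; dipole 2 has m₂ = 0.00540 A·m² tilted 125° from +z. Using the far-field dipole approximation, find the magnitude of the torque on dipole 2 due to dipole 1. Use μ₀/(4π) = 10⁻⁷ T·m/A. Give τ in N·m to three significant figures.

Dipole B is on the axis of dipole A, so B₁ there is axial: B₁ = (μ₀/4π)·2m₁/r³ along +z.
B₁ = 2(10⁻⁷)(2.58)/(0.359)³ = 1.115×10⁻⁵ T.
τ = m₂ B₁ sinθ.
τ = (0.00540)(1.115×10⁻⁵)·sin125° = 4.933×10⁻⁸ N·m.

τ ≈ 4.93×10⁻⁸ N·m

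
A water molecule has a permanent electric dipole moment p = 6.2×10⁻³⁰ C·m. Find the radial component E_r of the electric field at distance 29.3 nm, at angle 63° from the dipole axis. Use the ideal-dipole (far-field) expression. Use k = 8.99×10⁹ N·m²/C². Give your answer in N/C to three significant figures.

E_r ≈ 2010 N/C

For a dipole, E_r = (2kp cosθ)/r³.
kp/r³ = (8.99×10⁹)(6.20×10⁻³⁰)/(2.93×10⁻⁸)³ = 2216 N/C.
E_r = 2·2216·cos63° = 2012 N/C.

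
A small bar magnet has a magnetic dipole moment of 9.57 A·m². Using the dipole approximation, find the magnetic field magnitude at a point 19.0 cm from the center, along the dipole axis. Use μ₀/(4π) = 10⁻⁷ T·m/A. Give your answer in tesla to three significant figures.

B ≈ 2.79×10⁻⁴ T

On axis B = (μ₀/4π)·2m/r³.
B = 2·(10⁻⁷)·(9.57) / (0.190)³ = 2.790×10⁻⁴ T.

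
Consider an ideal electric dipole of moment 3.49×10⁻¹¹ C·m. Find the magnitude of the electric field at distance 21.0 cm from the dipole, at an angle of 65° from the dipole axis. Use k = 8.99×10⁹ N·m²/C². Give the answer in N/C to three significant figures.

At angle θ the dipole field magnitude is E = (kp/r³)·√(1 + 3cos²θ).
kp/r³ = (8.99×10⁹)(3.49×10⁻¹¹) / (0.210)³ = 33.88 N/C.
√(1 + 3cos²65°) = √(1 + 3·0.1786) = √1.5358 ≈ 1.2393.
E ≈ 33.88 × 1.239 = 41.99 N/C.

E ≈ 42.0 N/C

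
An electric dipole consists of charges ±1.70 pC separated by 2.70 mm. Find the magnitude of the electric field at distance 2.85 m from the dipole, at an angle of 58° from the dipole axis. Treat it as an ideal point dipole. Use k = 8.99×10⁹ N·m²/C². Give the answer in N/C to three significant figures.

E ≈ 2.42×10⁻⁶ N/C

Dipole moment p = qd = (1.70×10⁻¹² C)(0.00270 m) = 4.59×10⁻¹⁵ C·m.
At angle θ the dipole field magnitude is E = (kp/r³)·√(1 + 3cos²θ).
kp/r³ = (8.99×10⁹)(4.59×10⁻¹⁵) / (2.85)³ = 1.783×10⁻⁶ N/C.
√(1 + 3cos²58°) = √(1 + 3·0.2808) = √1.8424 ≈ 1.3574.
E ≈ 1.783×10⁻⁶ × 1.357 = 2.420×10⁻⁶ N/C.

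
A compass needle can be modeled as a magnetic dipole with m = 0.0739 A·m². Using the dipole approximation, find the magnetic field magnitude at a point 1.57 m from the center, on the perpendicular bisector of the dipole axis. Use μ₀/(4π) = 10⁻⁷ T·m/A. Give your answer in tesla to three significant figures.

B ≈ 1.91×10⁻⁹ T

In the equatorial plane B = (μ₀/4π)·m/r³ (half the axial value).
B = (10⁻⁷)·(0.0739) / (1.57)³ = 1.910×10⁻⁹ T.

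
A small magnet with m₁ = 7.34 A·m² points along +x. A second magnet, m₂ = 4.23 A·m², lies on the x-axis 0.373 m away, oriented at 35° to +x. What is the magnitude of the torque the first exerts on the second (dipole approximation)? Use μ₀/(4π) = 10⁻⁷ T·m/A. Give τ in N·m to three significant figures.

τ ≈ 6.86×10⁻⁵ N·m

Dipole B is on the axis of dipole A, so B₁ there is axial: B₁ = (μ₀/4π)·2m₁/r³ along +x.
B₁ = 2(10⁻⁷)(7.34)/(0.373)³ = 2.829×10⁻⁵ T.
τ = m₂ B₁ sinθ.
τ = (4.23)(2.829×10⁻⁵)·sin35° = 6.863×10⁻⁵ N·m.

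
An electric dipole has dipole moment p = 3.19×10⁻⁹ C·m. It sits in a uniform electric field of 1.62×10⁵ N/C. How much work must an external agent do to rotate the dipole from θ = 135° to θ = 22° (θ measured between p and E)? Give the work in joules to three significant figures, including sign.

W_ext = ΔU = U(θ₂) − U(θ₁) = −pE cosθ₂ − (−pE cosθ₁) = pE(cosθ₁ − cosθ₂).
W = (3.19×10⁻⁹)(1.62×10⁵)·(cos135° − cos22°) = (5.168×10⁻⁴)·(-1.6343) = -8.446×10⁻⁴ J.

W ≈ -8.45×10⁻⁴ J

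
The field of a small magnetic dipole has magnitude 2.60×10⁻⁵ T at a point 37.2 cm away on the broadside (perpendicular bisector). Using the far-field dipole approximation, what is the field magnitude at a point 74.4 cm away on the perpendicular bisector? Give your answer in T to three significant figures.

Dipole fields scale as 1/r³ in the far field; the geometry is the same at both points.
B₂ = B₁ · (r₁/r₂)³ = 2.60×10⁻⁵ · (37.2/74.4)³.
(r₁/r₂)³ = (0.5)³ = 0.125.
B₂ ≈ 3.250×10⁻⁶ T.

B ≈ 3.25×10⁻⁶ T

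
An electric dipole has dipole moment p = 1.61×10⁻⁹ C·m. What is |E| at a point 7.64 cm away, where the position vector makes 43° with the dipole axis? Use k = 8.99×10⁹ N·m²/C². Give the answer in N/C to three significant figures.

E ≈ 5.24×10⁴ N/C

At angle θ the dipole field magnitude is E = (kp/r³)·√(1 + 3cos²θ).
kp/r³ = (8.99×10⁹)(1.61×10⁻⁹) / (0.0764)³ = 3.246×10⁴ N/C.
√(1 + 3cos²43°) = √(1 + 3·0.5349) = √2.6046 ≈ 1.6139.
E ≈ 3.246×10⁴ × 1.614 = 5.238×10⁴ N/C.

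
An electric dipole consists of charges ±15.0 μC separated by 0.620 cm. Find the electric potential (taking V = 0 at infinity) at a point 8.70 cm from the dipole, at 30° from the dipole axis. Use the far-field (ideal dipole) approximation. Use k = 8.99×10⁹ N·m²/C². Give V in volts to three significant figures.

Dipole moment p = qd = (1.50×10⁻⁵ C)(0.00620 m) = 9.30×10⁻⁸ C·m.
The dipole potential is V = kp cosθ / r².
V = (8.99×10⁹)(9.30×10⁻⁸)·cos30° / (0.0870)² = 9.566×10⁴ V.

V ≈ 9.57×10⁴ V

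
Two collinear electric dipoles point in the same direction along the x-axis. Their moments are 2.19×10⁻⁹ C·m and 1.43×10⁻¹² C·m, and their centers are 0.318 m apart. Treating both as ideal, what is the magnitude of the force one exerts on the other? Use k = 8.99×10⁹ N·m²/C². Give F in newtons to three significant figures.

On-axis field of dipole 1 at distance r: E = 2kp₁/r³. Force on dipole 2 is F = p₂·dE/dr (gradient along axis).
dE/dr = −6kp₁/r⁴, so |F| = 6kp₁p₂/r⁴ (attractive for aligned moments).
F = 6(8.99×10⁹)(2.19×10⁻⁹)(1.43×10⁻¹²)/(0.318)⁴ = 1.652×10⁻⁸ N.

F ≈ 1.65×10⁻⁸ N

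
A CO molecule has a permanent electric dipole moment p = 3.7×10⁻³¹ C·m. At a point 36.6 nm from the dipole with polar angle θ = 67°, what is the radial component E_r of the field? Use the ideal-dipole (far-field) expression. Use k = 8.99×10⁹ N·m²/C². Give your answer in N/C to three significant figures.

For a dipole, E_r = (2kp cosθ)/r³.
kp/r³ = (8.99×10⁹)(3.70×10⁻³¹)/(3.66×10⁻⁸)³ = 67.85 N/C.
E_r = 2·67.85·cos67° = 53.02 N/C.

E_r ≈ 53.0 N/C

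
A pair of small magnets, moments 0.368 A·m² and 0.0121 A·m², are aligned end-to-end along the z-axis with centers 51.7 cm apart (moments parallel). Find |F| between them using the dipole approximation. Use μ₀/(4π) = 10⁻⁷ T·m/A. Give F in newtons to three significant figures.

On-axis B of dipole 1: B = (μ₀/4π)·2m₁/r³. Force on dipole 2: F = m₂·dB/dr.
dB/dr = −(μ₀/4π)·6m₁/r⁴, so |F| = (μ₀/4π)·6m₁m₂/r⁴.
F = 6(10⁻⁷)(0.368)(0.0121)/(0.517)⁴ = 3.740×10⁻⁸ N.

F ≈ 3.74×10⁻⁸ N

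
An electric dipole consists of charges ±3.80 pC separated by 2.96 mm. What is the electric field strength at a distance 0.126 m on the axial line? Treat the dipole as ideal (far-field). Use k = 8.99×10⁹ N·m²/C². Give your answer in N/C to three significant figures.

Dipole moment p = qd = (3.80×10⁻¹² C)(0.00296 m) = 1.125×10⁻¹⁴ C·m.
On the dipole axis E = 2kp/r³.
E = 2·(8.99×10⁹)(1.125×10⁻¹⁴) / (0.126)³ = 0.1011 N/C.

E ≈ 0.101 N/C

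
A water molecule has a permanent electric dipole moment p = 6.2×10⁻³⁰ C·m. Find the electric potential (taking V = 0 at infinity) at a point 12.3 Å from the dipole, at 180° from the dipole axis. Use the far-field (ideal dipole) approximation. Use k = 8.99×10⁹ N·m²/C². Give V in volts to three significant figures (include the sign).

V ≈ -0.0368 V

The dipole potential is V = kp cosθ / r².
V = (8.99×10⁹)(6.20×10⁻³⁰)·cos180° / (1.23×10⁻⁹)² = -0.03684 V.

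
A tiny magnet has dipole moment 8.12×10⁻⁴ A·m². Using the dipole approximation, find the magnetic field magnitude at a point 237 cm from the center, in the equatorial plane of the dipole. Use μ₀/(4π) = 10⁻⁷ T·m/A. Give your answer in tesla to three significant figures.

B ≈ 6.10×10⁻¹² T

In the equatorial plane B = (μ₀/4π)·m/r³ (half the axial value).
B = (10⁻⁷)·(8.12×10⁻⁴) / (2.37)³ = 6.100×10⁻¹² T.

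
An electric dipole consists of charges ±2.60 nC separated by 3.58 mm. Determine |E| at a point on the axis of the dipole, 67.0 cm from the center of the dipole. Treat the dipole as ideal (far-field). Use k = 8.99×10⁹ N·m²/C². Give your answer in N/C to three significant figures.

Dipole moment p = qd = (2.60×10⁻⁹ C)(0.00358 m) = 9.308×10⁻¹² C·m.
On the dipole axis E = 2kp/r³.
E = 2·(8.99×10⁹)(9.308×10⁻¹²) / (0.670)³ = 0.5564 N/C.

E ≈ 0.556 N/C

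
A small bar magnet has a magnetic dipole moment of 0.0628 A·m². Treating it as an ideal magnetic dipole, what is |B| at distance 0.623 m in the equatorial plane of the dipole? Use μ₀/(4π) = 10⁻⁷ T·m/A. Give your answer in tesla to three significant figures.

B ≈ 2.60×10⁻⁸ T

In the equatorial plane B = (μ₀/4π)·m/r³ (half the axial value).
B = (10⁻⁷)·(0.0628) / (0.623)³ = 2.597×10⁻⁸ T.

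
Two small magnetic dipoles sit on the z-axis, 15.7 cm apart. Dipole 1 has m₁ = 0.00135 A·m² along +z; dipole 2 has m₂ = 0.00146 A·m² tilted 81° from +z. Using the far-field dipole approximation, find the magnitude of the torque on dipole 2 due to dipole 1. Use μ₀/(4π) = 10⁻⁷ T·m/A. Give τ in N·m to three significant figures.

Dipole B is on the axis of dipole A, so B₁ there is axial: B₁ = (μ₀/4π)·2m₁/r³ along +z.
B₁ = 2(10⁻⁷)(0.00135)/(0.157)³ = 6.977×10⁻⁸ T.
τ = m₂ B₁ sinθ.
τ = (0.00146)(6.977×10⁻⁸)·sin81° = 1.006×10⁻¹⁰ N·m.

τ ≈ 1.01×10⁻¹⁰ N·m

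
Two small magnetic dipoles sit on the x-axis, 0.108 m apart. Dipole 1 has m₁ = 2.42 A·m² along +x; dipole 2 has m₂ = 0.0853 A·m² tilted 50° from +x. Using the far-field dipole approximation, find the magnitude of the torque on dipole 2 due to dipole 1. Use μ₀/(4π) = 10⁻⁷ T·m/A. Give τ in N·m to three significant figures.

Dipole B is on the axis of dipole A, so B₁ there is axial: B₁ = (μ₀/4π)·2m₁/r³ along +x.
B₁ = 2(10⁻⁷)(2.42)/(0.108)³ = 3.842×10⁻⁴ T.
τ = m₂ B₁ sinθ.
τ = (0.0853)(3.842×10⁻⁴)·sin50° = 2.511×10⁻⁵ N·m.

τ ≈ 2.51×10⁻⁵ N·m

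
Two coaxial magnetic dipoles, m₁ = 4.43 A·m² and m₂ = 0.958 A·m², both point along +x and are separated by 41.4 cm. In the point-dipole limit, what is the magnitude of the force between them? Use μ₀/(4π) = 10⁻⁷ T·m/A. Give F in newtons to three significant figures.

On-axis B of dipole 1: B = (μ₀/4π)·2m₁/r³. Force on dipole 2: F = m₂·dB/dr.
dB/dr = −(μ₀/4π)·6m₁/r⁴, so |F| = (μ₀/4π)·6m₁m₂/r⁴.
F = 6(10⁻⁷)(4.43)(0.958)/(0.414)⁴ = 8.668×10⁻⁵ N.

F ≈ 8.67×10⁻⁵ N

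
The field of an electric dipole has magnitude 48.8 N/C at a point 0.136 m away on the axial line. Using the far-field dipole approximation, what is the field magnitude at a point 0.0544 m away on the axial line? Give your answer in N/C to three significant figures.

E ≈ 763 N/C

Dipole fields scale as 1/r³ in the far field; the geometry is the same at both points.
E₂ = E₁ · (r₁/r₂)³ = 48.8 · (0.136/0.0544)³.
(r₁/r₂)³ = (2.5)³ = 15.63.
E₂ ≈ 762.5 N/C.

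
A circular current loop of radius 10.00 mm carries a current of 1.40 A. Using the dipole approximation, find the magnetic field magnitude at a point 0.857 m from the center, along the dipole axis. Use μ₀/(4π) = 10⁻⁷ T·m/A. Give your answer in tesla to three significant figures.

Magnetic moment m = IA = Iπa² = (1.40)·π·(0.0100)² = 4.398×10⁻⁴ A·m².
On axis B = (μ₀/4π)·2m/r³.
B = 2·(10⁻⁷)·(4.398×10⁻⁴) / (0.857)³ = 1.397×10⁻¹⁰ T.

B ≈ 1.40×10⁻¹⁰ T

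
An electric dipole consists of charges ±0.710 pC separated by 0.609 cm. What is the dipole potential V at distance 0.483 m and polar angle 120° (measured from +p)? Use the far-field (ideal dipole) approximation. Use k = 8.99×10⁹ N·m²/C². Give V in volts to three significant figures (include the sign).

Dipole moment p = qd = (7.10×10⁻¹³ C)(0.00609 m) = 4.324×10⁻¹⁵ C·m.
The dipole potential is V = kp cosθ / r².
V = (8.99×10⁹)(4.324×10⁻¹⁵)·cos120° / (0.483)² = -8.331×10⁻⁵ V.

V ≈ -8.33×10⁻⁵ V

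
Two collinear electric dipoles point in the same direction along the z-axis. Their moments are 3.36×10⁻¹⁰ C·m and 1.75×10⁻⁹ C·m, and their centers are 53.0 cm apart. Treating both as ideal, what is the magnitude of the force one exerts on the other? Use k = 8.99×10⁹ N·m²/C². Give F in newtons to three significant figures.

On-axis field of dipole 1 at distance r: E = 2kp₁/r³. Force on dipole 2 is F = p₂·dE/dr (gradient along axis).
dE/dr = −6kp₁/r⁴, so |F| = 6kp₁p₂/r⁴ (attractive for aligned moments).
F = 6(8.99×10⁹)(3.36×10⁻¹⁰)(1.75×10⁻⁹)/(0.530)⁴ = 4.020×10⁻⁷ N.

F ≈ 4.02×10⁻⁷ N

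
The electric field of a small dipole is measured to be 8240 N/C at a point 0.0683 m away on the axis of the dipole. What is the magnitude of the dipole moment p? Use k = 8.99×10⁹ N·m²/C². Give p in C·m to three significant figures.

On axis E = 2kp/r³, so p = Er³/(2k).
p = (8240)·(0.0683)³ / (2·8.99×10⁹) = 1.460×10⁻¹⁰ C·m.

p ≈ 1.46×10⁻¹⁰ C·m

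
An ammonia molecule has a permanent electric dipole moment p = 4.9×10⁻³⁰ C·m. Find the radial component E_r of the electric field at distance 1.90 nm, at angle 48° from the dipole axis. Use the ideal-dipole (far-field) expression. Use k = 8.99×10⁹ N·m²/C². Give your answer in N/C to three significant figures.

E_r ≈ 8.59×10⁶ N/C

For a dipole, E_r = (2kp cosθ)/r³.
kp/r³ = (8.99×10⁹)(4.90×10⁻³⁰)/(1.90×10⁻⁹)³ = 6.422×10⁶ N/C.
E_r = 2·6.422×10⁶·cos48° = 8.595×10⁶ N/C.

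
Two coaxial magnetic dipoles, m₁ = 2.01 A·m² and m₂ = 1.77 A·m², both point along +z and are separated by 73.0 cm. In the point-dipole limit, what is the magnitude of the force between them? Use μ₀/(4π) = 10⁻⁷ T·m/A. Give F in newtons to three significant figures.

On-axis B of dipole 1: B = (μ₀/4π)·2m₁/r³. Force on dipole 2: F = m₂·dB/dr.
dB/dr = −(μ₀/4π)·6m₁/r⁴, so |F| = (μ₀/4π)·6m₁m₂/r⁴.
F = 6(10⁻⁷)(2.01)(1.77)/(0.730)⁴ = 7.517×10⁻⁶ N.

F ≈ 7.52×10⁻⁶ N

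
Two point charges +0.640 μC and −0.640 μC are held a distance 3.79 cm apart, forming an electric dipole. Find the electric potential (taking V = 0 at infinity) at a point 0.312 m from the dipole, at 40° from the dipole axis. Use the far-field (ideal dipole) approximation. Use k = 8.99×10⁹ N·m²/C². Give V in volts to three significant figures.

Dipole moment p = qd = (6.40×10⁻⁷ C)(0.0379 m) = 2.426×10⁻⁸ C·m.
The dipole potential is V = kp cosθ / r².
V = (8.99×10⁹)(2.426×10⁻⁸)·cos40° / (0.312)² = 1716 V.

V ≈ 1720 V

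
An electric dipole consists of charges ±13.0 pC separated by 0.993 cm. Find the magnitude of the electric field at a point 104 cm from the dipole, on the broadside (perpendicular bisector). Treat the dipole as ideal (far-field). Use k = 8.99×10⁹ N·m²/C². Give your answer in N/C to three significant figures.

Dipole moment p = qd = (1.30×10⁻¹¹ C)(0.00993 m) = 1.291×10⁻¹³ C·m.
In the equatorial plane E = kp/r³.
E = (8.99×10⁹)(1.291×10⁻¹³) / (1.04)³ = 0.001032 N/C.

E ≈ 0.00103 N/C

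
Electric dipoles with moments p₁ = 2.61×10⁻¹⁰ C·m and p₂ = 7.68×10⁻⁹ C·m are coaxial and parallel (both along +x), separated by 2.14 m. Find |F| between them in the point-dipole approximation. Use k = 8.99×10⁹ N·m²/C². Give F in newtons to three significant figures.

On-axis field of dipole 1 at distance r: E = 2kp₁/r³. Force on dipole 2 is F = p₂·dE/dr (gradient along axis).
dE/dr = −6kp₁/r⁴, so |F| = 6kp₁p₂/r⁴ (attractive for aligned moments).
F = 6(8.99×10⁹)(2.61×10⁻¹⁰)(7.68×10⁻⁹)/(2.14)⁴ = 5.155×10⁻⁹ N.

F ≈ 5.16×10⁻⁹ N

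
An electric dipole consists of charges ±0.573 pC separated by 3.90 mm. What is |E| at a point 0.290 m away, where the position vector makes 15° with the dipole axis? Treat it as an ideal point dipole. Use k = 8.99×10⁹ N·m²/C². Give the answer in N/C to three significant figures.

Dipole moment p = qd = (5.73×10⁻¹³ C)(0.00390 m) = 2.235×10⁻¹⁵ C·m.
At angle θ the dipole field magnitude is E = (kp/r³)·√(1 + 3cos²θ).
kp/r³ = (8.99×10⁹)(2.235×10⁻¹⁵) / (0.290)³ = 8.238×10⁻⁴ N/C.
√(1 + 3cos²15°) = √(1 + 3·0.9330) = √3.7990 ≈ 1.9491.
E ≈ 8.238×10⁻⁴ × 1.949 = 0.001606 N/C.

E ≈ 0.00161 N/C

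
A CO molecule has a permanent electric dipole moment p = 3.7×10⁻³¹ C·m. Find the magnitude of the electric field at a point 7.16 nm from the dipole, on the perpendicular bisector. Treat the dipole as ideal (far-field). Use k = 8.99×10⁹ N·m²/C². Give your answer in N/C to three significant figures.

In the equatorial plane E = kp/r³.
E = (8.99×10⁹)(3.70×10⁻³¹) / (7.16×10⁻⁹)³ = 9062 N/C.

E ≈ 9060 N/C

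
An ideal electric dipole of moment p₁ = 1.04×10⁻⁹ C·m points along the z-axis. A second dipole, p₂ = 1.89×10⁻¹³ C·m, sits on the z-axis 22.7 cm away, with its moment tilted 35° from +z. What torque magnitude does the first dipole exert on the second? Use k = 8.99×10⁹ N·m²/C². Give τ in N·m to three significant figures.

The second dipole sits on the axis of the first, so the field there is axial: E₁ = 2kp₁/r³ along +z.
E₁ = 2(8.99×10⁹)(1.04×10⁻⁹)/(0.227)³ = 1599 N/C.
Torque on the second dipole: τ = p₂ E₁ sinθ.
τ = (1.89×10⁻¹³)(1599)·sin35° = 1.733×10⁻¹⁰ N·m.

τ ≈ 1.73×10⁻¹⁰ N·m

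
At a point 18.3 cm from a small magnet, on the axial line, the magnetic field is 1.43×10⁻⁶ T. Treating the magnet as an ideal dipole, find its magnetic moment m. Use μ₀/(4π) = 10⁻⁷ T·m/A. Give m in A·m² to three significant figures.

On axis B = (μ₀/4π)·2m/r³, so m = Br³·4π/(μ₀·2).
m = (1.43×10⁻⁶)·(0.183)³ / (2·10⁻⁷) = 0.04382 A·m².

m ≈ 0.0438 A·m²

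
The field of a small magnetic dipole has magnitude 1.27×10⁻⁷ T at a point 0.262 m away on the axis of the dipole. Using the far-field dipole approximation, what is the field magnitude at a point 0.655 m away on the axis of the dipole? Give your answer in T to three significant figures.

Dipole fields scale as 1/r³ in the far field; the geometry is the same at both points.
B₂ = B₁ · (r₁/r₂)³ = 1.27×10⁻⁷ · (0.262/0.655)³.
(r₁/r₂)³ = (0.4)³ = 0.064.
B₂ ≈ 8.128×10⁻⁹ T.

B ≈ 8.13×10⁻⁹ T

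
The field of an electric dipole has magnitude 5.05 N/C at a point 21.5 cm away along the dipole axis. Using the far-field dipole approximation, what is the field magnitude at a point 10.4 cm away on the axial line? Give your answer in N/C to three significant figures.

Dipole fields scale as 1/r³ in the far field; the geometry is the same at both points.
E₂ = E₁ · (r₁/r₂)³ = 5.05 · (21.5/10.4)³.
(r₁/r₂)³ = (2.067)³ = 8.835.
E₂ ≈ 44.62 N/C.

E ≈ 44.6 N/C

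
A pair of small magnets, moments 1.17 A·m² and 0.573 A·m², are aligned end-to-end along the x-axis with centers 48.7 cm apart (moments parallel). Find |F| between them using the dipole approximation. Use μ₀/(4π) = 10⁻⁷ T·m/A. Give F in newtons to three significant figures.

F ≈ 7.15×10⁻⁶ N

On-axis B of dipole 1: B = (μ₀/4π)·2m₁/r³. Force on dipole 2: F = m₂·dB/dr.
dB/dr = −(μ₀/4π)·6m₁/r⁴, so |F| = (μ₀/4π)·6m₁m₂/r⁴.
F = 6(10⁻⁷)(1.17)(0.573)/(0.487)⁴ = 7.151×10⁻⁶ N.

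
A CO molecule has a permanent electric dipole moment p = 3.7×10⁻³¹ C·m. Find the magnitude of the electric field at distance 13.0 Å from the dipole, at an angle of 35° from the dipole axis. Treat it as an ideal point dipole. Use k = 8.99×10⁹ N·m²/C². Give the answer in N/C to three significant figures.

At angle θ the dipole field magnitude is E = (kp/r³)·√(1 + 3cos²θ).
kp/r³ = (8.99×10⁹)(3.70×10⁻³¹) / (1.30×10⁻⁹)³ = 1.514×10⁶ N/C.
√(1 + 3cos²35°) = √(1 + 3·0.6710) = √3.0130 ≈ 1.7358.
E ≈ 1.514×10⁶ × 1.736 = 2.628×10⁶ N/C.

E ≈ 2.63×10⁶ N/C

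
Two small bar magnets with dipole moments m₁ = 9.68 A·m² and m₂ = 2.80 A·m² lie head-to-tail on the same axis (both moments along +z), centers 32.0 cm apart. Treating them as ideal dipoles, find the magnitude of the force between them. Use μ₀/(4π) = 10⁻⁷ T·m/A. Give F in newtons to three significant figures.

F ≈ 0.00155 N

On-axis B of dipole 1: B = (μ₀/4π)·2m₁/r³. Force on dipole 2: F = m₂·dB/dr.
dB/dr = −(μ₀/4π)·6m₁/r⁴, so |F| = (μ₀/4π)·6m₁m₂/r⁴.
F = 6(10⁻⁷)(9.68)(2.80)/(0.320)⁴ = 0.001551 N.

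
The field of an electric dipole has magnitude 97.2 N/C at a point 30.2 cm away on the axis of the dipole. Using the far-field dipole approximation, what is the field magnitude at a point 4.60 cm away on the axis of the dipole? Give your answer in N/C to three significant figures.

Dipole fields scale as 1/r³ in the far field; the geometry is the same at both points.
E₂ = E₁ · (r₁/r₂)³ = 97.2 · (30.2/4.60)³.
(r₁/r₂)³ = (6.565)³ = 283.
E₂ ≈ 2.751×10⁴ N/C.

E ≈ 2.75×10⁴ N/C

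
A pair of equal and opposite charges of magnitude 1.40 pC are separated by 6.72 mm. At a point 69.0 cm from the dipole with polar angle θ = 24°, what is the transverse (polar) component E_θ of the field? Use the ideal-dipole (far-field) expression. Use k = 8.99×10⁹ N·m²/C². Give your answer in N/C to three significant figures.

Dipole moment p = qd = (1.40×10⁻¹² C)(0.00672 m) = 9.408×10⁻¹⁵ C·m.
For a dipole, E_θ = (kp sinθ)/r³.
kp/r³ = (8.99×10⁹)(9.408×10⁻¹⁵)/(0.690)³ = 2.575×10⁻⁴ N/C.
E_θ = 2.575×10⁻⁴·sin24° = 1.047×10⁻⁴ N/C.

E_θ ≈ 1.05×10⁻⁴ N/C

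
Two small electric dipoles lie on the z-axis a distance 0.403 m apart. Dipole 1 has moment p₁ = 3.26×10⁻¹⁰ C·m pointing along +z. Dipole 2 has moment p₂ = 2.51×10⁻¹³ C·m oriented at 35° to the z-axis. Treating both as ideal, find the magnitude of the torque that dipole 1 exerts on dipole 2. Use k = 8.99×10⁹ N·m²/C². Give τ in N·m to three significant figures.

τ ≈ 1.29×10⁻¹¹ N·m

The second dipole sits on the axis of the first, so the field there is axial: E₁ = 2kp₁/r³ along +z.
E₁ = 2(8.99×10⁹)(3.26×10⁻¹⁰)/(0.403)³ = 89.56 N/C.
Torque on the second dipole: τ = p₂ E₁ sinθ.
τ = (2.51×10⁻¹³)(89.56)·sin35° = 1.289×10⁻¹¹ N·m.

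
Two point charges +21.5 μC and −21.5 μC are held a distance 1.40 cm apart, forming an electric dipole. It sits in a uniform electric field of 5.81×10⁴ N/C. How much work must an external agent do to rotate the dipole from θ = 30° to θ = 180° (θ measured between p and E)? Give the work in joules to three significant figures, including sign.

Dipole moment p = qd = (2.15×10⁻⁵ C)(0.0140 m) = 3.01×10⁻⁷ C·m.
W_ext = ΔU = U(θ₂) − U(θ₁) = −pE cosθ₂ − (−pE cosθ₁) = pE(cosθ₁ − cosθ₂).
W = (3.01×10⁻⁷)(5.81×10⁴)·(cos30° − cos180°) = (0.01749)·(+1.8660) = 0.03263 J.

W ≈ 0.0326 J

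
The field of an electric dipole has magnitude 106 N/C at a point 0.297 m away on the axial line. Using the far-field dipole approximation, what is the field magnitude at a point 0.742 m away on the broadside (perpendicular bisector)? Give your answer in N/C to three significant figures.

E ≈ 3.40 N/C

Dipole fields scale as 1/r³ in the far field.
The axial field is twice the equatorial field at the same r, so the geometry factor is 1/2.
E₂ = E₁ · (1/2) · (r₁/r₂)³ = 106 · 0.5 · (0.297/0.742)³.
(r₁/r₂)³ = (0.4003)³ = 0.06413.
E₂ ≈ 3.399 N/C.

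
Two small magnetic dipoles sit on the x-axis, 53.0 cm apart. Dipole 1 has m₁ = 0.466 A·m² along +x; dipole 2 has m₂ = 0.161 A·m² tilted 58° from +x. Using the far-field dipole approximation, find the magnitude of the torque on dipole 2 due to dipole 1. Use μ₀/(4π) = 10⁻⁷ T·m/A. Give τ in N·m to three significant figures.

τ ≈ 8.55×10⁻⁸ N·m

Dipole B is on the axis of dipole A, so B₁ there is axial: B₁ = (μ₀/4π)·2m₁/r³ along +x.
B₁ = 2(10⁻⁷)(0.466)/(0.530)³ = 6.260×10⁻⁷ T.
τ = m₂ B₁ sinθ.
τ = (0.161)(6.260×10⁻⁷)·sin58° = 8.547×10⁻⁸ N·m.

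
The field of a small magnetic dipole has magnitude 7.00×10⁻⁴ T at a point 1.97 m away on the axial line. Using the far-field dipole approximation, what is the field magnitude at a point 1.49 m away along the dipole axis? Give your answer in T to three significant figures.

Dipole fields scale as 1/r³ in the far field; the geometry is the same at both points.
B₂ = B₁ · (r₁/r₂)³ = 7.00×10⁻⁴ · (1.97/1.49)³.
(r₁/r₂)³ = (1.322)³ = 2.311.
B₂ ≈ 0.001618 T.

B ≈ 0.00162 T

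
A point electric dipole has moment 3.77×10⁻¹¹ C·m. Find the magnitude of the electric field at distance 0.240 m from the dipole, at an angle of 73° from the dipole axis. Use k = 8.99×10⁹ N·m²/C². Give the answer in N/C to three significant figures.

At angle θ the dipole field magnitude is E = (kp/r³)·√(1 + 3cos²θ).
kp/r³ = (8.99×10⁹)(3.77×10⁻¹¹) / (0.240)³ = 24.52 N/C.
√(1 + 3cos²73°) = √(1 + 3·0.0855) = √1.2564 ≈ 1.1209.
E ≈ 24.52 × 1.121 = 27.48 N/C.

E ≈ 27.5 N/C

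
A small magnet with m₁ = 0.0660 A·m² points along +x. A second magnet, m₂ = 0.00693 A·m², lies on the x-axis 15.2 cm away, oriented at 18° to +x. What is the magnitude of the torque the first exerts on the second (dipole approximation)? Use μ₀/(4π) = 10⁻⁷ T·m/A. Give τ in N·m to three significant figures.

Dipole B is on the axis of dipole A, so B₁ there is axial: B₁ = (μ₀/4π)·2m₁/r³ along +x.
B₁ = 2(10⁻⁷)(0.0660)/(0.152)³ = 3.759×10⁻⁶ T.
τ = m₂ B₁ sinθ.
τ = (0.00693)(3.759×10⁻⁶)·sin18° = 8.049×10⁻⁹ N·m.

τ ≈ 8.05×10⁻⁹ N·m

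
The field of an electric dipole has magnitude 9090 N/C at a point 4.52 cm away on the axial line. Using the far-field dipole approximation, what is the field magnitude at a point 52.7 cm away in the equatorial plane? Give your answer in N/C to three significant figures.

E ≈ 2.87 N/C

Dipole fields scale as 1/r³ in the far field.
The axial field is twice the equatorial field at the same r, so the geometry factor is 1/2.
E₂ = E₁ · (1/2) · (r₁/r₂)³ = 9090 · 0.5 · (4.52/52.7)³.
(r₁/r₂)³ = (0.08577)³ = 0.0006309.
E₂ ≈ 2.868 N/C.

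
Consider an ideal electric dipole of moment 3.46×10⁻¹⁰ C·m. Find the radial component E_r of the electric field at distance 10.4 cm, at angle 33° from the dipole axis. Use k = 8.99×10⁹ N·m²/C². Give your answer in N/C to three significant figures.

E_r ≈ 4640 N/C

For a dipole, E_r = (2kp cosθ)/r³.
kp/r³ = (8.99×10⁹)(3.46×10⁻¹⁰)/(0.104)³ = 2765 N/C.
E_r = 2·2765·cos33° = 4638 N/C.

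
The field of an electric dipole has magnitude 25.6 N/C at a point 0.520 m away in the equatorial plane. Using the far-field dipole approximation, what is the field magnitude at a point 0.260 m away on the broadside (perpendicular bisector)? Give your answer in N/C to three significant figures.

E ≈ 205 N/C

Dipole fields scale as 1/r³ in the far field; the geometry is the same at both points.
E₂ = E₁ · (r₁/r₂)³ = 25.6 · (0.520/0.260)³.
(r₁/r₂)³ = (2)³ = 8.
E₂ ≈ 204.8 N/C.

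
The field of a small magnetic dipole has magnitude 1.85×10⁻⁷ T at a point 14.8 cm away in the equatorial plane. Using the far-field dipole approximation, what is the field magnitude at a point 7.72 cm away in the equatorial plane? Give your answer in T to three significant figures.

B ≈ 1.30×10⁻⁶ T

Dipole fields scale as 1/r³ in the far field; the geometry is the same at both points.
B₂ = B₁ · (r₁/r₂)³ = 1.85×10⁻⁷ · (14.8/7.72)³.
(r₁/r₂)³ = (1.917)³ = 7.046.
B₂ ≈ 1.303×10⁻⁶ T.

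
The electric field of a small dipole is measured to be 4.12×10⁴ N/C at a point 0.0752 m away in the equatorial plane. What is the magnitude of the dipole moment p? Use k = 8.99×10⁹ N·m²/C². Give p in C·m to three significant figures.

p ≈ 1.95×10⁻⁹ C·m

In the equatorial plane E = kp/r³, so p = Er³/(k).
p = (4.12×10⁴)·(0.0752)³ / (8.99×10⁹) = 1.949×10⁻⁹ C·m.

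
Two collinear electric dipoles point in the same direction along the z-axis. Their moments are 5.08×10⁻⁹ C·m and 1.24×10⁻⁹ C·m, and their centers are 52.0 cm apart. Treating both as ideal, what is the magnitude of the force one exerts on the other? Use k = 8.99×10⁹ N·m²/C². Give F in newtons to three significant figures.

F ≈ 4.65×10⁻⁶ N

On-axis field of dipole 1 at distance r: E = 2kp₁/r³. Force on dipole 2 is F = p₂·dE/dr (gradient along axis).
dE/dr = −6kp₁/r⁴, so |F| = 6kp₁p₂/r⁴ (attractive for aligned moments).
F = 6(8.99×10⁹)(5.08×10⁻⁹)(1.24×10⁻⁹)/(0.520)⁴ = 4.647×10⁻⁶ N.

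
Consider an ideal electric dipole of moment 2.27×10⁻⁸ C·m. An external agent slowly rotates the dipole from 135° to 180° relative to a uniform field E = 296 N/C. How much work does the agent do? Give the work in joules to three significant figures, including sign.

W ≈ 1.97×10⁻⁶ J

W_ext = ΔU = U(θ₂) − U(θ₁) = −pE cosθ₂ − (−pE cosθ₁) = pE(cosθ₁ − cosθ₂).
W = (2.27×10⁻⁸)(296)·(cos135° − cos180°) = (6.719×10⁻⁶)·(+0.2929) = 1.968×10⁻⁶ J.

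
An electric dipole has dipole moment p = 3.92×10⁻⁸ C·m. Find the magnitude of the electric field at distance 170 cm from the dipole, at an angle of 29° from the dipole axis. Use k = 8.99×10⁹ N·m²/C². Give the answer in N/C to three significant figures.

E ≈ 130 N/C

At angle θ the dipole field magnitude is E = (kp/r³)·√(1 + 3cos²θ).
kp/r³ = (8.99×10⁹)(3.92×10⁻⁸) / (1.70)³ = 71.73 N/C.
√(1 + 3cos²29°) = √(1 + 3·0.7650) = √3.2949 ≈ 1.8152.
E ≈ 71.73 × 1.815 = 130.2 N/C.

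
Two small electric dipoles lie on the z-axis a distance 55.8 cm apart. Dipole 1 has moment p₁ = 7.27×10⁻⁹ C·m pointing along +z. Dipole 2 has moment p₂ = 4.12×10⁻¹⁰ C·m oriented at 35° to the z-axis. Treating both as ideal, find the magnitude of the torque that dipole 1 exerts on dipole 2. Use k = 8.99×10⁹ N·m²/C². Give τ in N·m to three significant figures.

The second dipole sits on the axis of the first, so the field there is axial: E₁ = 2kp₁/r³ along +z.
E₁ = 2(8.99×10⁹)(7.27×10⁻⁹)/(0.558)³ = 752.4 N/C.
Torque on the second dipole: τ = p₂ E₁ sinθ.
τ = (4.12×10⁻¹⁰)(752.4)·sin35° = 1.778×10⁻⁷ N·m.

τ ≈ 1.78×10⁻⁷ N·m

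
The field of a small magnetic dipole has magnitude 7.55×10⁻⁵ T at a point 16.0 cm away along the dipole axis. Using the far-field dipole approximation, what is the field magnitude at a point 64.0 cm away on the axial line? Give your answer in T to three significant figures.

B ≈ 1.18×10⁻⁶ T

Dipole fields scale as 1/r³ in the far field; the geometry is the same at both points.
B₂ = B₁ · (r₁/r₂)³ = 7.55×10⁻⁵ · (16.0/64.0)³.
(r₁/r₂)³ = (0.25)³ = 0.01562.
B₂ ≈ 1.180×10⁻⁶ T.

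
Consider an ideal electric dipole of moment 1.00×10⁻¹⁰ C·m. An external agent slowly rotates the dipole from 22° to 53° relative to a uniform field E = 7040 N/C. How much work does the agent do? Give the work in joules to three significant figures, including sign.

W ≈ 2.29×10⁻⁷ J

W_ext = ΔU = U(θ₂) − U(θ₁) = −pE cosθ₂ − (−pE cosθ₁) = pE(cosθ₁ − cosθ₂).
W = (1.00×10⁻¹⁰)(7040)·(cos22° − cos53°) = (7.040×10⁻⁷)·(+0.3254) = 2.291×10⁻⁷ J.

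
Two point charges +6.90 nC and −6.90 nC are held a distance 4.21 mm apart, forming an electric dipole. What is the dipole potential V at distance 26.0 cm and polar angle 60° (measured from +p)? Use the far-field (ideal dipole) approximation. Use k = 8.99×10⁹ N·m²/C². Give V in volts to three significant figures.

Dipole moment p = qd = (6.90×10⁻⁹ C)(0.00421 m) = 2.905×10⁻¹¹ C·m.
The dipole potential is V = kp cosθ / r².
V = (8.99×10⁹)(2.905×10⁻¹¹)·cos60° / (0.260)² = 1.932 V.

V ≈ 1.93 V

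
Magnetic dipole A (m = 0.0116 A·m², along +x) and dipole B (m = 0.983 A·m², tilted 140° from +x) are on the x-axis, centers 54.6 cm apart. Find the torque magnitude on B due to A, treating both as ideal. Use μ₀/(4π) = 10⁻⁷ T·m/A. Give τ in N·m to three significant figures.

Dipole B is on the axis of dipole A, so B₁ there is axial: B₁ = (μ₀/4π)·2m₁/r³ along +x.
B₁ = 2(10⁻⁷)(0.0116)/(0.546)³ = 1.425×10⁻⁸ T.
τ = m₂ B₁ sinθ.
τ = (0.983)(1.425×10⁻⁸)·sin140° = 9.006×10⁻⁹ N·m.

τ ≈ 9.01×10⁻⁹ N·m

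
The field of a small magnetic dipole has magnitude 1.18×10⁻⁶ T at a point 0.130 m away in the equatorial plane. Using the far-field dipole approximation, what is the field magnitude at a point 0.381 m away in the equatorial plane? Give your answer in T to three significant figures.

Dipole fields scale as 1/r³ in the far field; the geometry is the same at both points.
B₂ = B₁ · (r₁/r₂)³ = 1.18×10⁻⁶ · (0.130/0.381)³.
(r₁/r₂)³ = (0.3412)³ = 0.03972.
B₂ ≈ 4.687×10⁻⁸ T.

B ≈ 4.69×10⁻⁸ T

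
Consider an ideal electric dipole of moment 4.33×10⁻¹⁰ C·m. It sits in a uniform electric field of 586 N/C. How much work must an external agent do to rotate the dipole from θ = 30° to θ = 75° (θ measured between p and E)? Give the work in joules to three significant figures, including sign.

W ≈ 1.54×10⁻⁷ J

W_ext = ΔU = U(θ₂) − U(θ₁) = −pE cosθ₂ − (−pE cosθ₁) = pE(cosθ₁ − cosθ₂).
W = (4.33×10⁻¹⁰)(586)·(cos30° − cos75°) = (2.537×10⁻⁷)·(+0.6072) = 1.541×10⁻⁷ J.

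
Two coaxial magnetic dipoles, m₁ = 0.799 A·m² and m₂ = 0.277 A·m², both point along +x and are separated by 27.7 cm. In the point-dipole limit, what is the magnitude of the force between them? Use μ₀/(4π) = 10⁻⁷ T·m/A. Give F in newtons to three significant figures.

F ≈ 2.26×10⁻⁵ N

On-axis B of dipole 1: B = (μ₀/4π)·2m₁/r³. Force on dipole 2: F = m₂·dB/dr.
dB/dr = −(μ₀/4π)·6m₁/r⁴, so |F| = (μ₀/4π)·6m₁m₂/r⁴.
F = 6(10⁻⁷)(0.799)(0.277)/(0.277)⁴ = 2.256×10⁻⁵ N.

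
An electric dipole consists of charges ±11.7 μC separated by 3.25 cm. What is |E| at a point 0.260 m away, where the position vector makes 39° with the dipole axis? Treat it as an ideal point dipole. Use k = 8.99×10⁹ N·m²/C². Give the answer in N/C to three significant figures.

Dipole moment p = qd = (1.17×10⁻⁵ C)(0.0325 m) = 3.803×10⁻⁷ C·m.
At angle θ the dipole field magnitude is E = (kp/r³)·√(1 + 3cos²θ).
kp/r³ = (8.99×10⁹)(3.803×10⁻⁷) / (0.260)³ = 1.945×10⁵ N/C.
√(1 + 3cos²39°) = √(1 + 3·0.6040) = √2.8119 ≈ 1.6769.
E ≈ 1.945×10⁵ × 1.677 = 3.262×10⁵ N/C.

E ≈ 3.26×10⁵ N/C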